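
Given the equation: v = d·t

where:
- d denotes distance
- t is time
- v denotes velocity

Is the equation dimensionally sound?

No

d (distance) has dimensions [L].
t (time) has dimensions [T].
v (velocity) has dimensions [L T^-1].

Left side: [L T^-1]
Right side: [L T]

The two sides have different dimensions, so the equation is NOT dimensionally consistent.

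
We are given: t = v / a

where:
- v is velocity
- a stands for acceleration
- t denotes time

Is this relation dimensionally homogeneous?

Yes

v (velocity) has dimensions [L T^-1].
a (acceleration) has dimensions [L T^-2].
t (time) has dimensions [T].

Left side: [T]
Right side: [T]

Both sides have the same dimensions, so the equation is dimensionally consistent.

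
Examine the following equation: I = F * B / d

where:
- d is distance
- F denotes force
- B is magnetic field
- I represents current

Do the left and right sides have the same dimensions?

No

d (distance) has dimensions [L].
F (force) has dimensions [L M T^-2].
B (magnetic field) has dimensions [I^-1 M T^-2].
I (current) has dimensions [I].

Left side: [I]
Right side: [I^-1 M^2 T^-4]

The two sides have different dimensions, so the equation is NOT dimensionally consistent.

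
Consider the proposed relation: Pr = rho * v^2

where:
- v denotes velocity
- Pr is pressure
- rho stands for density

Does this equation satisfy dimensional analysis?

Yes

v (velocity) has dimensions [L T^-1].
Pr (pressure) has dimensions [L^-1 M T^-2].
rho (density) has dimensions [L^-3 M].

Left side: [L^-1 M T^-2]
Right side: [L^-1 M T^-2]

Both sides have the same dimensions, so the equation is dimensionally consistent.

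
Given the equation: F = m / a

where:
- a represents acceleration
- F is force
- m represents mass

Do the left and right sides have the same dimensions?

No

a (acceleration) has dimensions [L T^-2].
F (force) has dimensions [L M T^-2].
m (mass) has dimensions [M].

Left side: [L M T^-2]
Right side: [L^-1 M T^2]

The two sides have different dimensions, so the equation is NOT dimensionally consistent.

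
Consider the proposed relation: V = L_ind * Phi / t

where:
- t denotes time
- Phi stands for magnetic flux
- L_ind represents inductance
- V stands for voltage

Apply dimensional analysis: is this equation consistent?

No

t (time) has dimensions [T].
Phi (magnetic flux) has dimensions [I^-1 L^2 M T^-2].
L_ind (inductance) has dimensions [I^-2 L^2 M T^-2].
V (voltage) has dimensions [I^-1 L^2 M T^-3].

Left side: [I^-1 L^2 M T^-3]
Right side: [I^-3 L^4 M^2 T^-5]

The two sides have different dimensions, so the equation is NOT dimensionally consistent.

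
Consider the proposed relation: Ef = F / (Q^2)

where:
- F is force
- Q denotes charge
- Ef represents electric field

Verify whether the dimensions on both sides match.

No

F (force) has dimensions [L M T^-2].
Q (charge) has dimensions [I T].
Ef (electric field) has dimensions [I^-1 L M T^-3].

Left side: [I^-1 L M T^-3]
Right side: [I^-2 L M T^-4]

The two sides have different dimensions, so the equation is NOT dimensionally consistent.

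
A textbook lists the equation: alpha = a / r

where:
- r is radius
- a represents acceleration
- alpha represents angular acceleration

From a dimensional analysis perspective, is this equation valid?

Yes

r (radius) has dimensions [L].
a (acceleration) has dimensions [L T^-2].
alpha (angular acceleration) has dimensions [T^-2].

Left side: [T^-2]
Right side: [T^-2]

Both sides have the same dimensions, so the equation is dimensionally consistent.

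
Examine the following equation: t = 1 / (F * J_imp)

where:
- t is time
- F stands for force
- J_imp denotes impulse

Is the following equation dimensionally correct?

No

t (time) has dimensions [T].
F (force) has dimensions [L M T^-2].
J_imp (impulse) has dimensions [L M T^-1].

Left side: [T]
Right side: [L^-2 M^-2 T^3]

The two sides have different dimensions, so the equation is NOT dimensionally consistent.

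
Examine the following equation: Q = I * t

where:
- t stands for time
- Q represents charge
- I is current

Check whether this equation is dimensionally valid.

Yes

t (time) has dimensions [T].
Q (charge) has dimensions [I T].
I (current) has dimensions [I].

Left side: [I T]
Right side: [I T]

Both sides have the same dimensions, so the equation is dimensionally consistent.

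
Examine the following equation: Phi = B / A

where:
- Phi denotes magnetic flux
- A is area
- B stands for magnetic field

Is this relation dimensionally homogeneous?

No

Phi (magnetic flux) has dimensions [I^-1 L^2 M T^-2].
A (area) has dimensions [L^2].
B (magnetic field) has dimensions [I^-1 M T^-2].

Left side: [I^-1 L^2 M T^-2]
Right side: [I^-1 L^-2 M T^-2]

The two sides have different dimensions, so the equation is NOT dimensionally consistent.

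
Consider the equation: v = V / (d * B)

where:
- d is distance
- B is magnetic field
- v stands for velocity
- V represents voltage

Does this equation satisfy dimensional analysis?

Yes

d (distance) has dimensions [L].
B (magnetic field) has dimensions [I^-1 M T^-2].
v (velocity) has dimensions [L T^-1].
V (voltage) has dimensions [I^-1 L^2 M T^-3].

Left side: [L T^-1]
Right side: [L T^-1]

Both sides have the same dimensions, so the equation is dimensionally consistent.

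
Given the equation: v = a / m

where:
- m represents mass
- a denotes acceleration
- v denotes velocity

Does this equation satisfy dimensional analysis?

No

m (mass) has dimensions [M].
a (acceleration) has dimensions [L T^-2].
v (velocity) has dimensions [L T^-1].

Left side: [L T^-1]
Right side: [L M^-1 T^-2]

The two sides have different dimensions, so the equation is NOT dimensionally consistent.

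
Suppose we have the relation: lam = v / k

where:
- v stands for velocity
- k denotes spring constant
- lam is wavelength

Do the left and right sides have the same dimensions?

No

v (velocity) has dimensions [L T^-1].
k (spring constant) has dimensions [M T^-2].
lam (wavelength) has dimensions [L].

Left side: [L]
Right side: [L M^-1 T]

The two sides have different dimensions, so the equation is NOT dimensionally consistent.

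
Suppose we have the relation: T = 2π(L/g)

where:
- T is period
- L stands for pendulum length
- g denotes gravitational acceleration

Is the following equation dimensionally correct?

No

T (period) has dimensions [T].
L (pendulum length) has dimensions [L].
g (gravitational acceleration) has dimensions [L T^-2].

Left side: [T]
Right side: [T^2]

The two sides have different dimensions, so the equation is NOT dimensionally consistent.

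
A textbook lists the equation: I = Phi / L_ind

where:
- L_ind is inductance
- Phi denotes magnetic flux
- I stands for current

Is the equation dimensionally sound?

Yes

L_ind (inductance) has dimensions [I^-2 L^2 M T^-2].
Phi (magnetic flux) has dimensions [I^-1 L^2 M T^-2].
I (current) has dimensions [I].

Left side: [I]
Right side: [I]

Both sides have the same dimensions, so the equation is dimensionally consistent.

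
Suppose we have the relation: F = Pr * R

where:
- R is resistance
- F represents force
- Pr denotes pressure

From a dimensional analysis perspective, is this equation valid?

No

R (resistance) has dimensions [I^-2 L^2 M T^-3].
F (force) has dimensions [L M T^-2].
Pr (pressure) has dimensions [L^-1 M T^-2].

Left side: [L M T^-2]
Right side: [I^-2 L M^2 T^-5]

The two sides have different dimensions, so the equation is NOT dimensionally consistent.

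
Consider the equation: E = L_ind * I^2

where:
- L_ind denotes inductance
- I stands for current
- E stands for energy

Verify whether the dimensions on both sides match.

Yes

L_ind (inductance) has dimensions [I^-2 L^2 M T^-2].
I (current) has dimensions [I].
E (energy) has dimensions [L^2 M T^-2].

Left side: [L^2 M T^-2]
Right side: [L^2 M T^-2]

Both sides have the same dimensions, so the equation is dimensionally consistent.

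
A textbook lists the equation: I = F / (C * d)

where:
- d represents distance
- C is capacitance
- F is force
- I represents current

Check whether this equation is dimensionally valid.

No

d (distance) has dimensions [L].
C (capacitance) has dimensions [I^2 L^-2 M^-1 T^4].
F (force) has dimensions [L M T^-2].
I (current) has dimensions [I].

Left side: [I]
Right side: [I^-2 L^2 M^2 T^-6]

The two sides have different dimensions, so the equation is NOT dimensionally consistent.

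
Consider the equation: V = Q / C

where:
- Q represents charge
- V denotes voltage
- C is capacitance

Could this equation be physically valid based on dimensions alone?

Yes

Q (charge) has dimensions [I T].
V (voltage) has dimensions [I^-1 L^2 M T^-3].
C (capacitance) has dimensions [I^2 L^-2 M^-1 T^4].

Left side: [I^-1 L^2 M T^-3]
Right side: [I^-1 L^2 M T^-3]

Both sides have the same dimensions, so the equation is dimensionally consistent.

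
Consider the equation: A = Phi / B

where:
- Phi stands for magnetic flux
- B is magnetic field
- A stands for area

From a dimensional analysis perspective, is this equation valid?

Yes

Phi (magnetic flux) has dimensions [I^-1 L^2 M T^-2].
B (magnetic field) has dimensions [I^-1 M T^-2].
A (area) has dimensions [L^2].

Left side: [L^2]
Right side: [L^2]

Both sides have the same dimensions, so the equation is dimensionally consistent.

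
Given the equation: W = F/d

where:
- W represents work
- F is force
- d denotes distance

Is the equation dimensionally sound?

No

W (work) has dimensions [L^2 M T^-2].
F (force) has dimensions [L M T^-2].
d (distance) has dimensions [L].

Left side: [L^2 M T^-2]
Right side: [M T^-2]

The two sides have different dimensions, so the equation is NOT dimensionally consistent.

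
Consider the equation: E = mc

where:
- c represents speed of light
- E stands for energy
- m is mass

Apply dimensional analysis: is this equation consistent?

No

c (speed of light) has dimensions [L T^-1].
E (energy) has dimensions [L^2 M T^-2].
m (mass) has dimensions [M].

Left side: [L^2 M T^-2]
Right side: [L M T^-1]

The two sides have different dimensions, so the equation is NOT dimensionally consistent.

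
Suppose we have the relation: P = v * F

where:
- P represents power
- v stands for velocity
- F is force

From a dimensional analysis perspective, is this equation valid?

Yes

P (power) has dimensions [L^2 M T^-3].
v (velocity) has dimensions [L T^-1].
F (force) has dimensions [L M T^-2].

Left side: [L^2 M T^-3]
Right side: [L^2 M T^-3]

Both sides have the same dimensions, so the equation is dimensionally consistent.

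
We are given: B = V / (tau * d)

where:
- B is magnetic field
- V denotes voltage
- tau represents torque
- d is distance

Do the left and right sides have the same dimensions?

No

B (magnetic field) has dimensions [I^-1 M T^-2].
V (voltage) has dimensions [I^-1 L^2 M T^-3].
tau (torque) has dimensions [L^2 M T^-2].
d (distance) has dimensions [L].

Left side: [I^-1 M T^-2]
Right side: [I^-1 L^-1 T^-1]

The two sides have different dimensions, so the equation is NOT dimensionally consistent.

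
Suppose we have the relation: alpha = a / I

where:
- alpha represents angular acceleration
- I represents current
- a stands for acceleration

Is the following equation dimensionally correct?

No

alpha (angular acceleration) has dimensions [T^-2].
I (current) has dimensions [I].
a (acceleration) has dimensions [L T^-2].

Left side: [T^-2]
Right side: [I^-1 L T^-2]

The two sides have different dimensions, so the equation is NOT dimensionally consistent.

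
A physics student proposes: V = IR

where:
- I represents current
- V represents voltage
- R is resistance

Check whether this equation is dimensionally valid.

Yes

I (current) has dimensions [I].
V (voltage) has dimensions [I^-1 L^2 M T^-3].
R (resistance) has dimensions [I^-2 L^2 M T^-3].

Left side: [I^-1 L^2 M T^-3]
Right side: [I^-1 L^2 M T^-3]

Both sides have the same dimensions, so the equation is dimensionally consistent.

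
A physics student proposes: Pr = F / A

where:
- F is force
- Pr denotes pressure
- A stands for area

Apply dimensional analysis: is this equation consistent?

Yes

F (force) has dimensions [L M T^-2].
Pr (pressure) has dimensions [L^-1 M T^-2].
A (area) has dimensions [L^2].

Left side: [L^-1 M T^-2]
Right side: [L^-1 M T^-2]

Both sides have the same dimensions, so the equation is dimensionally consistent.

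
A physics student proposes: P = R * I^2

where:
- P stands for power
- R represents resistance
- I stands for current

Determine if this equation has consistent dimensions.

Yes

P (power) has dimensions [L^2 M T^-3].
R (resistance) has dimensions [I^-2 L^2 M T^-3].
I (current) has dimensions [I].

Left side: [L^2 M T^-3]
Right side: [L^2 M T^-3]

Both sides have the same dimensions, so the equation is dimensionally consistent.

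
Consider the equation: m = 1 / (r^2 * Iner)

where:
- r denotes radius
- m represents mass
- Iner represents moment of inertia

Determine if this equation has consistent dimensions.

No

r (radius) has dimensions [L].
m (mass) has dimensions [M].
Iner (moment of inertia) has dimensions [L^2 M].

Left side: [M]
Right side: [L^-4 M^-1]

The two sides have different dimensions, so the equation is NOT dimensionally consistent.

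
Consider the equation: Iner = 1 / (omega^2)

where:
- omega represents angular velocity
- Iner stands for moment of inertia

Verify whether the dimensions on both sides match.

No

omega (angular velocity) has dimensions [T^-1].
Iner (moment of inertia) has dimensions [L^2 M].

Left side: [L^2 M]
Right side: [T^2]

The two sides have different dimensions, so the equation is NOT dimensionally consistent.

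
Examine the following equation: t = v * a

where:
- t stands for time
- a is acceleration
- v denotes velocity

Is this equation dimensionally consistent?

No

t (time) has dimensions [T].
a (acceleration) has dimensions [L T^-2].
v (velocity) has dimensions [L T^-1].

Left side: [T]
Right side: [L^2 T^-3]

The two sides have different dimensions, so the equation is NOT dimensionally consistent.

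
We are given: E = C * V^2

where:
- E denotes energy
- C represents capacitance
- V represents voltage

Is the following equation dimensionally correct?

Yes

E (energy) has dimensions [L^2 M T^-2].
C (capacitance) has dimensions [I^2 L^-2 M^-1 T^4].
V (voltage) has dimensions [I^-1 L^2 M T^-3].

Left side: [L^2 M T^-2]
Right side: [L^2 M T^-2]

Both sides have the same dimensions, so the equation is dimensionally consistent.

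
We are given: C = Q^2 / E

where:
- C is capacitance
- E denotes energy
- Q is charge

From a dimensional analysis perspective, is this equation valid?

Yes

C (capacitance) has dimensions [I^2 L^-2 M^-1 T^4].
E (energy) has dimensions [L^2 M T^-2].
Q (charge) has dimensions [I T].

Left side: [I^2 L^-2 M^-1 T^4]
Right side: [I^2 L^-2 M^-1 T^4]

Both sides have the same dimensions, so the equation is dimensionally consistent.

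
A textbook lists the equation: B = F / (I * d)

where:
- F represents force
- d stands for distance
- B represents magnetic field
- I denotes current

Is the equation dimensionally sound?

Yes

F (force) has dimensions [L M T^-2].
d (distance) has dimensions [L].
B (magnetic field) has dimensions [I^-1 M T^-2].
I (current) has dimensions [I].

Left side: [I^-1 M T^-2]
Right side: [I^-1 M T^-2]

Both sides have the same dimensions, so the equation is dimensionally consistent.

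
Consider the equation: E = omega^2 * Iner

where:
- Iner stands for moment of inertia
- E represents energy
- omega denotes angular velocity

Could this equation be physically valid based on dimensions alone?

Yes

Iner (moment of inertia) has dimensions [L^2 M].
E (energy) has dimensions [L^2 M T^-2].
omega (angular velocity) has dimensions [T^-1].

Left side: [L^2 M T^-2]
Right side: [L^2 M T^-2]

Both sides have the same dimensions, so the equation is dimensionally consistent.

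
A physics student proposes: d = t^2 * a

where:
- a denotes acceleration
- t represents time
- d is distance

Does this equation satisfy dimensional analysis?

Yes

a (acceleration) has dimensions [L T^-2].
t (time) has dimensions [T].
d (distance) has dimensions [L].

Left side: [L]
Right side: [L]

Both sides have the same dimensions, so the equation is dimensionally consistent.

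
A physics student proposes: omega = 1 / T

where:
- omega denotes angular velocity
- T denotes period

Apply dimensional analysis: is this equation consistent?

Yes

omega (angular velocity) has dimensions [T^-1].
T (period) has dimensions [T].

Left side: [T^-1]
Right side: [T^-1]

Both sides have the same dimensions, so the equation is dimensionally consistent.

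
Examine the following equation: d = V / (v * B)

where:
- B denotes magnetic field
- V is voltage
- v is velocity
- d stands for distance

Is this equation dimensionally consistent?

Yes

B (magnetic field) has dimensions [I^-1 M T^-2].
V (voltage) has dimensions [I^-1 L^2 M T^-3].
v (velocity) has dimensions [L T^-1].
d (distance) has dimensions [L].

Left side: [L]
Right side: [L]

Both sides have the same dimensions, so the equation is dimensionally consistent.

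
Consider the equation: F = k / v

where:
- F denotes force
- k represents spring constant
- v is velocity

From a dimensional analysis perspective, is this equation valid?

No

F (force) has dimensions [L M T^-2].
k (spring constant) has dimensions [M T^-2].
v (velocity) has dimensions [L T^-1].

Left side: [L M T^-2]
Right side: [L^-1 M T^-1]

The two sides have different dimensions, so the equation is NOT dimensionally consistent.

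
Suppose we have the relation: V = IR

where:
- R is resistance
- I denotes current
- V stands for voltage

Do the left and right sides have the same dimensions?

Yes

R (resistance) has dimensions [I^-2 L^2 M T^-3].
I (current) has dimensions [I].
V (voltage) has dimensions [I^-1 L^2 M T^-3].

Left side: [I^-1 L^2 M T^-3]
Right side: [I^-1 L^2 M T^-3]

Both sides have the same dimensions, so the equation is dimensionally consistent.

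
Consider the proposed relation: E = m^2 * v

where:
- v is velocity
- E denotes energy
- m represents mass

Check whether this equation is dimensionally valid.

No

v (velocity) has dimensions [L T^-1].
E (energy) has dimensions [L^2 M T^-2].
m (mass) has dimensions [M].

Left side: [L^2 M T^-2]
Right side: [L M^2 T^-1]

The two sides have different dimensions, so the equation is NOT dimensionally consistent.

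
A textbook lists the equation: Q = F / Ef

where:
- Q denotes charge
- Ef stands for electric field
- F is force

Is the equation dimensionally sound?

Yes

Q (charge) has dimensions [I T].
Ef (electric field) has dimensions [I^-1 L M T^-3].
F (force) has dimensions [L M T^-2].

Left side: [I T]
Right side: [I T]

Both sides have the same dimensions, so the equation is dimensionally consistent.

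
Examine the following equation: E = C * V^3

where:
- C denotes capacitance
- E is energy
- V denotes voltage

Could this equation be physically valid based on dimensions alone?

No

C (capacitance) has dimensions [I^2 L^-2 M^-1 T^4].
E (energy) has dimensions [L^2 M T^-2].
V (voltage) has dimensions [I^-1 L^2 M T^-3].

Left side: [L^2 M T^-2]
Right side: [I^-1 L^4 M^2 T^-5]

The two sides have different dimensions, so the equation is NOT dimensionally consistent.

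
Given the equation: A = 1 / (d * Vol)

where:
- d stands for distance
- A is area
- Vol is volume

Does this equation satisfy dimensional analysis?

No

d (distance) has dimensions [L].
A (area) has dimensions [L^2].
Vol (volume) has dimensions [L^3].

Left side: [L^2]
Right side: [L^-4]

The two sides have different dimensions, so the equation is NOT dimensionally consistent.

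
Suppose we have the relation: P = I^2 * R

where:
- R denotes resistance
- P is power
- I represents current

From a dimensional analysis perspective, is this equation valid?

Yes

R (resistance) has dimensions [I^-2 L^2 M T^-3].
P (power) has dimensions [L^2 M T^-3].
I (current) has dimensions [I].

Left side: [L^2 M T^-3]
Right side: [L^2 M T^-3]

Both sides have the same dimensions, so the equation is dimensionally consistent.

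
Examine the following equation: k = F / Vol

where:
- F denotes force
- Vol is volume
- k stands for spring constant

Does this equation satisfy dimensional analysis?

No

F (force) has dimensions [L M T^-2].
Vol (volume) has dimensions [L^3].
k (spring constant) has dimensions [M T^-2].

Left side: [M T^-2]
Right side: [L^-2 M T^-2]

The two sides have different dimensions, so the equation is NOT dimensionally consistent.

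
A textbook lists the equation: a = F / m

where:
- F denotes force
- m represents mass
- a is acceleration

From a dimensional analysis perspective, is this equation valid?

Yes

F (force) has dimensions [L M T^-2].
m (mass) has dimensions [M].
a (acceleration) has dimensions [L T^-2].

Left side: [L T^-2]
Right side: [L T^-2]

Both sides have the same dimensions, so the equation is dimensionally consistent.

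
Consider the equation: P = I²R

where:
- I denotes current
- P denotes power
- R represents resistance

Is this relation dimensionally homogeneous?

Yes

I (current) has dimensions [I].
P (power) has dimensions [L^2 M T^-3].
R (resistance) has dimensions [I^-2 L^2 M T^-3].

Left side: [L^2 M T^-3]
Right side: [L^2 M T^-3]

Both sides have the same dimensions, so the equation is dimensionally consistent.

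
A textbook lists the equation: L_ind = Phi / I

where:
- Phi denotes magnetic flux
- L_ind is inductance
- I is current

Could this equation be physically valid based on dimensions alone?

Yes

Phi (magnetic flux) has dimensions [I^-1 L^2 M T^-2].
L_ind (inductance) has dimensions [I^-2 L^2 M T^-2].
I (current) has dimensions [I].

Left side: [I^-2 L^2 M T^-2]
Right side: [I^-2 L^2 M T^-2]

Both sides have the same dimensions, so the equation is dimensionally consistent.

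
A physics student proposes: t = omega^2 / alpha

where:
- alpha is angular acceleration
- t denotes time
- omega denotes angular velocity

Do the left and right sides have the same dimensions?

No

alpha (angular acceleration) has dimensions [T^-2].
t (time) has dimensions [T].
omega (angular velocity) has dimensions [T^-1].

Left side: [T]
Right side: [dimensionless]

The two sides have different dimensions, so the equation is NOT dimensionally consistent.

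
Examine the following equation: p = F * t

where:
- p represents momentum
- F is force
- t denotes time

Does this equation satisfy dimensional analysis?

Yes

p (momentum) has dimensions [L M T^-1].
F (force) has dimensions [L M T^-2].
t (time) has dimensions [T].

Left side: [L M T^-1]
Right side: [L M T^-1]

Both sides have the same dimensions, so the equation is dimensionally consistent.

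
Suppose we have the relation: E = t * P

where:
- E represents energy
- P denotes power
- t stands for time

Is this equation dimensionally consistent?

Yes

E (energy) has dimensions [L^2 M T^-2].
P (power) has dimensions [L^2 M T^-3].
t (time) has dimensions [T].

Left side: [L^2 M T^-2]
Right side: [L^2 M T^-2]

Both sides have the same dimensions, so the equation is dimensionally consistent.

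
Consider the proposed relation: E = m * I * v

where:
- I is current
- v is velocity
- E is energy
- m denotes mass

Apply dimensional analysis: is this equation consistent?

No

I (current) has dimensions [I].
v (velocity) has dimensions [L T^-1].
E (energy) has dimensions [L^2 M T^-2].
m (mass) has dimensions [M].

Left side: [L^2 M T^-2]
Right side: [I L M T^-1]

The two sides have different dimensions, so the equation is NOT dimensionally consistent.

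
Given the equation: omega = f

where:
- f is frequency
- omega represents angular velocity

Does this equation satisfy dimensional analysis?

Yes

f (frequency) has dimensions [T^-1].
omega (angular velocity) has dimensions [T^-1].

Left side: [T^-1]
Right side: [T^-1]

Both sides have the same dimensions, so the equation is dimensionally consistent.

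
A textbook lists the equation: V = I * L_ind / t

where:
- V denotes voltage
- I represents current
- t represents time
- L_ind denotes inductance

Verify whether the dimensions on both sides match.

Yes

V (voltage) has dimensions [I^-1 L^2 M T^-3].
I (current) has dimensions [I].
t (time) has dimensions [T].
L_ind (inductance) has dimensions [I^-2 L^2 M T^-2].

Left side: [I^-1 L^2 M T^-3]
Right side: [I^-1 L^2 M T^-3]

Both sides have the same dimensions, so the equation is dimensionally consistent.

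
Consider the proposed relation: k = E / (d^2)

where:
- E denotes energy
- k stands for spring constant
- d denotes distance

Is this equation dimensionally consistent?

Yes

E (energy) has dimensions [L^2 M T^-2].
k (spring constant) has dimensions [M T^-2].
d (distance) has dimensions [L].

Left side: [M T^-2]
Right side: [M T^-2]

Both sides have the same dimensions, so the equation is dimensionally consistent.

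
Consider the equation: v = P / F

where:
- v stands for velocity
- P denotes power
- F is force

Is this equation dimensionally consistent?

Yes

v (velocity) has dimensions [L T^-1].
P (power) has dimensions [L^2 M T^-3].
F (force) has dimensions [L M T^-2].

Left side: [L T^-1]
Right side: [L T^-1]

Both sides have the same dimensions, so the equation is dimensionally consistent.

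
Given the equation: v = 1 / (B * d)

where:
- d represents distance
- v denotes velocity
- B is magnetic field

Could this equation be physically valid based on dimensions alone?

No

d (distance) has dimensions [L].
v (velocity) has dimensions [L T^-1].
B (magnetic field) has dimensions [I^-1 M T^-2].

Left side: [L T^-1]
Right side: [I L^-1 M^-1 T^2]

The two sides have different dimensions, so the equation is NOT dimensionally consistent.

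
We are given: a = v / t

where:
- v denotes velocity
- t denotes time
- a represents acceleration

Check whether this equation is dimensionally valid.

Yes

v (velocity) has dimensions [L T^-1].
t (time) has dimensions [T].
a (acceleration) has dimensions [L T^-2].

Left side: [L T^-2]
Right side: [L T^-2]

Both sides have the same dimensions, so the equation is dimensionally consistent.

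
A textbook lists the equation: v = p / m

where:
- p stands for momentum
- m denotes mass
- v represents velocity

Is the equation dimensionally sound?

Yes

p (momentum) has dimensions [L M T^-1].
m (mass) has dimensions [M].
v (velocity) has dimensions [L T^-1].

Left side: [L T^-1]
Right side: [L T^-1]

Both sides have the same dimensions, so the equation is dimensionally consistent.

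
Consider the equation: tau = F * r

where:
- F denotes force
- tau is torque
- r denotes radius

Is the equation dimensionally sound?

Yes

F (force) has dimensions [L M T^-2].
tau (torque) has dimensions [L^2 M T^-2].
r (radius) has dimensions [L].

Left side: [L^2 M T^-2]
Right side: [L^2 M T^-2]

Both sides have the same dimensions, so the equation is dimensionally consistent.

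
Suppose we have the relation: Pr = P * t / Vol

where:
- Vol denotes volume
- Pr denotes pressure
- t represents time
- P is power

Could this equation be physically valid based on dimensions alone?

Yes

Vol (volume) has dimensions [L^3].
Pr (pressure) has dimensions [L^-1 M T^-2].
t (time) has dimensions [T].
P (power) has dimensions [L^2 M T^-3].

Left side: [L^-1 M T^-2]
Right side: [L^-1 M T^-2]

Both sides have the same dimensions, so the equation is dimensionally consistent.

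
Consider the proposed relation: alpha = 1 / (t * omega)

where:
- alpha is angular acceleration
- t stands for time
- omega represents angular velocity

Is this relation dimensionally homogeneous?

No

alpha (angular acceleration) has dimensions [T^-2].
t (time) has dimensions [T].
omega (angular velocity) has dimensions [T^-1].

Left side: [T^-2]
Right side: [dimensionless]

The two sides have different dimensions, so the equation is NOT dimensionally consistent.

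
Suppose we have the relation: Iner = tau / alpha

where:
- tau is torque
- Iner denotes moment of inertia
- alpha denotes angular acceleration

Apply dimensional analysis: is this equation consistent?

Yes

tau (torque) has dimensions [L^2 M T^-2].
Iner (moment of inertia) has dimensions [L^2 M].
alpha (angular acceleration) has dimensions [T^-2].

Left side: [L^2 M]
Right side: [L^2 M]

Both sides have the same dimensions, so the equation is dimensionally consistent.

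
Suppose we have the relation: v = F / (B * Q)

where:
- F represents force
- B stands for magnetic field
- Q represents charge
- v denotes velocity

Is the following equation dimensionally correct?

Yes

F (force) has dimensions [L M T^-2].
B (magnetic field) has dimensions [I^-1 M T^-2].
Q (charge) has dimensions [I T].
v (velocity) has dimensions [L T^-1].

Left side: [L T^-1]
Right side: [L T^-1]

Both sides have the same dimensions, so the equation is dimensionally consistent.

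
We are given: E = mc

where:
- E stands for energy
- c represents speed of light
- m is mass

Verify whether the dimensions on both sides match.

No

E (energy) has dimensions [L^2 M T^-2].
c (speed of light) has dimensions [L T^-1].
m (mass) has dimensions [M].

Left side: [L^2 M T^-2]
Right side: [L M T^-1]

The two sides have different dimensions, so the equation is NOT dimensionally consistent.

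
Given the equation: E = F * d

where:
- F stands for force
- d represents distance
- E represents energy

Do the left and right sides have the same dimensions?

Yes

F (force) has dimensions [L M T^-2].
d (distance) has dimensions [L].
E (energy) has dimensions [L^2 M T^-2].

Left side: [L^2 M T^-2]
Right side: [L^2 M T^-2]

Both sides have the same dimensions, so the equation is dimensionally consistent.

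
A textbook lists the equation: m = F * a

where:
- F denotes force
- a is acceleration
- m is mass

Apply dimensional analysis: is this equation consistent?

No

F (force) has dimensions [L M T^-2].
a (acceleration) has dimensions [L T^-2].
m (mass) has dimensions [M].

Left side: [M]
Right side: [L^2 M T^-4]

The two sides have different dimensions, so the equation is NOT dimensionally consistent.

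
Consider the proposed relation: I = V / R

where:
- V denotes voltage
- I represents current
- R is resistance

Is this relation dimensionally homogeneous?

Yes

V (voltage) has dimensions [I^-1 L^2 M T^-3].
I (current) has dimensions [I].
R (resistance) has dimensions [I^-2 L^2 M T^-3].

Left side: [I]
Right side: [I]

Both sides have the same dimensions, so the equation is dimensionally consistent.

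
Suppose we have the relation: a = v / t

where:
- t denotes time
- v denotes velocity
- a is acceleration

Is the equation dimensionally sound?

Yes

t (time) has dimensions [T].
v (velocity) has dimensions [L T^-1].
a (acceleration) has dimensions [L T^-2].

Left side: [L T^-2]
Right side: [L T^-2]

Both sides have the same dimensions, so the equation is dimensionally consistent.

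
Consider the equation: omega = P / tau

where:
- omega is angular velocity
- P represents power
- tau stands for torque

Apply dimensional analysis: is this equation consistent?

Yes

omega (angular velocity) has dimensions [T^-1].
P (power) has dimensions [L^2 M T^-3].
tau (torque) has dimensions [L^2 M T^-2].

Left side: [T^-1]
Right side: [T^-1]

Both sides have the same dimensions, so the equation is dimensionally consistent.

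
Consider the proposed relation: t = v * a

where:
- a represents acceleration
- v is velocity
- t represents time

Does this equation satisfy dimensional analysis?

No

a (acceleration) has dimensions [L T^-2].
v (velocity) has dimensions [L T^-1].
t (time) has dimensions [T].

Left side: [T]
Right side: [L^2 T^-3]

The two sides have different dimensions, so the equation is NOT dimensionally consistent.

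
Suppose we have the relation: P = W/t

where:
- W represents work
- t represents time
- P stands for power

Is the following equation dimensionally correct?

Yes

W (work) has dimensions [L^2 M T^-2].
t (time) has dimensions [T].
P (power) has dimensions [L^2 M T^-3].

Left side: [L^2 M T^-3]
Right side: [L^2 M T^-3]

Both sides have the same dimensions, so the equation is dimensionally consistent.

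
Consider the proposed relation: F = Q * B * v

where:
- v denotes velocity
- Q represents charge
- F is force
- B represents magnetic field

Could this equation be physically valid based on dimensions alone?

Yes

v (velocity) has dimensions [L T^-1].
Q (charge) has dimensions [I T].
F (force) has dimensions [L M T^-2].
B (magnetic field) has dimensions [I^-1 M T^-2].

Left side: [L M T^-2]
Right side: [L M T^-2]

Both sides have the same dimensions, so the equation is dimensionally consistent.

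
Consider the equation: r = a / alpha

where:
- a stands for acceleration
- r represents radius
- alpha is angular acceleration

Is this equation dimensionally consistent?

Yes

a (acceleration) has dimensions [L T^-2].
r (radius) has dimensions [L].
alpha (angular acceleration) has dimensions [T^-2].

Left side: [L]
Right side: [L]

Both sides have the same dimensions, so the equation is dimensionally consistent.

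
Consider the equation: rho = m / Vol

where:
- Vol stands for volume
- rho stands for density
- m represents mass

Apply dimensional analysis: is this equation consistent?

Yes

Vol (volume) has dimensions [L^3].
rho (density) has dimensions [L^-3 M].
m (mass) has dimensions [M].

Left side: [L^-3 M]
Right side: [L^-3 M]

Both sides have the same dimensions, so the equation is dimensionally consistent.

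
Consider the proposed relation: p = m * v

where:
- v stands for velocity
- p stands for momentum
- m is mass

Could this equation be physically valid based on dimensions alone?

Yes

v (velocity) has dimensions [L T^-1].
p (momentum) has dimensions [L M T^-1].
m (mass) has dimensions [M].

Left side: [L M T^-1]
Right side: [L M T^-1]

Both sides have the same dimensions, so the equation is dimensionally consistent.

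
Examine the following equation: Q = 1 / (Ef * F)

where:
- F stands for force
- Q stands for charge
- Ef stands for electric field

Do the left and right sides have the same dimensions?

No

F (force) has dimensions [L M T^-2].
Q (charge) has dimensions [I T].
Ef (electric field) has dimensions [I^-1 L M T^-3].

Left side: [I T]
Right side: [I L^-2 M^-2 T^5]

The two sides have different dimensions, so the equation is NOT dimensionally consistent.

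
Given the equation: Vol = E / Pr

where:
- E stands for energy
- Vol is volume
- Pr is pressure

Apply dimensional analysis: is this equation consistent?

Yes

E (energy) has dimensions [L^2 M T^-2].
Vol (volume) has dimensions [L^3].
Pr (pressure) has dimensions [L^-1 M T^-2].

Left side: [L^3]
Right side: [L^3]

Both sides have the same dimensions, so the equation is dimensionally consistent.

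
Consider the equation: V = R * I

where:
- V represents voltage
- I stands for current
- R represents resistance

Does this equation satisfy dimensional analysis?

Yes

V (voltage) has dimensions [I^-1 L^2 M T^-3].
I (current) has dimensions [I].
R (resistance) has dimensions [I^-2 L^2 M T^-3].

Left side: [I^-1 L^2 M T^-3]
Right side: [I^-1 L^2 M T^-3]

Both sides have the same dimensions, so the equation is dimensionally consistent.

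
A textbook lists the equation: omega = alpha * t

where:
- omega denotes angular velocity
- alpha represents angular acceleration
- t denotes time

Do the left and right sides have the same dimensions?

Yes

omega (angular velocity) has dimensions [T^-1].
alpha (angular acceleration) has dimensions [T^-2].
t (time) has dimensions [T].

Left side: [T^-1]
Right side: [T^-1]

Both sides have the same dimensions, so the equation is dimensionally consistent.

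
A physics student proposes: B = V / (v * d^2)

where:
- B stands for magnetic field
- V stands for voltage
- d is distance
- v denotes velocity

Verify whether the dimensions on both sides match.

No

B (magnetic field) has dimensions [I^-1 M T^-2].
V (voltage) has dimensions [I^-1 L^2 M T^-3].
d (distance) has dimensions [L].
v (velocity) has dimensions [L T^-1].

Left side: [I^-1 M T^-2]
Right side: [I^-1 L^-1 M T^-2]

The two sides have different dimensions, so the equation is NOT dimensionally consistent.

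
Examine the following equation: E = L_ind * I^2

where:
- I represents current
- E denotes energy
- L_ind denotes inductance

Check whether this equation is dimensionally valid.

Yes

I (current) has dimensions [I].
E (energy) has dimensions [L^2 M T^-2].
L_ind (inductance) has dimensions [I^-2 L^2 M T^-2].

Left side: [L^2 M T^-2]
Right side: [L^2 M T^-2]

Both sides have the same dimensions, so the equation is dimensionally consistent.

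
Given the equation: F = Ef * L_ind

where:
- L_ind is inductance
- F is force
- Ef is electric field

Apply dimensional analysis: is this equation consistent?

No

L_ind (inductance) has dimensions [I^-2 L^2 M T^-2].
F (force) has dimensions [L M T^-2].
Ef (electric field) has dimensions [I^-1 L M T^-3].

Left side: [L M T^-2]
Right side: [I^-3 L^3 M^2 T^-5]

The two sides have different dimensions, so the equation is NOT dimensionally consistent.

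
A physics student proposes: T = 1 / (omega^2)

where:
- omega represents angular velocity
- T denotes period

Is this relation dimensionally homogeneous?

No

omega (angular velocity) has dimensions [T^-1].
T (period) has dimensions [T].

Left side: [T]
Right side: [T^2]

The two sides have different dimensions, so the equation is NOT dimensionally consistent.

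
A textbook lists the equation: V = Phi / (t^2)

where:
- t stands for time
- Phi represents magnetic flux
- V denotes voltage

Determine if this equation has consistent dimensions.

No

t (time) has dimensions [T].
Phi (magnetic flux) has dimensions [I^-1 L^2 M T^-2].
V (voltage) has dimensions [I^-1 L^2 M T^-3].

Left side: [I^-1 L^2 M T^-3]
Right side: [I^-1 L^2 M T^-4]

The two sides have different dimensions, so the equation is NOT dimensionally consistent.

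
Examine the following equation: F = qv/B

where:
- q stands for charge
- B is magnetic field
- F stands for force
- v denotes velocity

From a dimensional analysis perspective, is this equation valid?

No

q (charge) has dimensions [I T].
B (magnetic field) has dimensions [I^-1 M T^-2].
F (force) has dimensions [L M T^-2].
v (velocity) has dimensions [L T^-1].

Left side: [L M T^-2]
Right side: [I^2 L M^-1 T^2]

The two sides have different dimensions, so the equation is NOT dimensionally consistent.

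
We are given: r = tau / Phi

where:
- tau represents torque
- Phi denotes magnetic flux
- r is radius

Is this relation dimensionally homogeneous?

No

tau (torque) has dimensions [L^2 M T^-2].
Phi (magnetic flux) has dimensions [I^-1 L^2 M T^-2].
r (radius) has dimensions [L].

Left side: [L]
Right side: [I]

The two sides have different dimensions, so the equation is NOT dimensionally consistent.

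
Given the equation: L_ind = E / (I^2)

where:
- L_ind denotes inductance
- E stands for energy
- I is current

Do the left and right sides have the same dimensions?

Yes

L_ind (inductance) has dimensions [I^-2 L^2 M T^-2].
E (energy) has dimensions [L^2 M T^-2].
I (current) has dimensions [I].

Left side: [I^-2 L^2 M T^-2]
Right side: [I^-2 L^2 M T^-2]

Both sides have the same dimensions, so the equation is dimensionally consistent.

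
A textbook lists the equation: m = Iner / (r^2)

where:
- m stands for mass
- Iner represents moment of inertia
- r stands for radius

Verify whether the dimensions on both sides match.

Yes

m (mass) has dimensions [M].
Iner (moment of inertia) has dimensions [L^2 M].
r (radius) has dimensions [L].

Left side: [M]
Right side: [M]

Both sides have the same dimensions, so the equation is dimensionally consistent.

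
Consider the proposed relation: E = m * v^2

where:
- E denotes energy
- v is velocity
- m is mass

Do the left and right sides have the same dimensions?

Yes

E (energy) has dimensions [L^2 M T^-2].
v (velocity) has dimensions [L T^-1].
m (mass) has dimensions [M].

Left side: [L^2 M T^-2]
Right side: [L^2 M T^-2]

Both sides have the same dimensions, so the equation is dimensionally consistent.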